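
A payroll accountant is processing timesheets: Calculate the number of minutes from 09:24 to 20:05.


Start time: 09:24 = 564 minutes from midnight
End time: 20:05 = 1205 minutes from midnight
Difference: 1205 - 564 = 641 minutes
That is 10 hours and 41 minutes

641


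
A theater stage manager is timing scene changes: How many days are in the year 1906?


Year: 1906
Check leap year rules:
Divisible by 4? No
1906 is not a leap year
Days: 365

365


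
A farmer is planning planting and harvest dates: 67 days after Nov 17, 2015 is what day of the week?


Start: 2015-11-17 (Tuesday)
Step 1 - find target date: add 67 days
  2015-11-17 + 67 days = 2016-01-23
Step 2 - day of week:
  67 mod 7 = 4
  Tuesday + 4 days -> Saturday
Result: Saturday (2016-01-23)

Saturday


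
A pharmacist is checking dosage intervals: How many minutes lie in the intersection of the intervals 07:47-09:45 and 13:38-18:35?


Interval A: [467, 585] minutes from midnight
Interval B: [818, 1115] minutes from midnight
Overlap start = max(467, 818) = 818
Overlap end = min(585, 1115) = 585
End <= start, so the intervals do not overlap: 0 minutes

0


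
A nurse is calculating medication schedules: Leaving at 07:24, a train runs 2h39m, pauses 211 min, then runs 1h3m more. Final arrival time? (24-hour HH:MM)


Depart: 07:24
Leg 1: +159 min -> 10:03
Layover: +211 min -> 13:34
Leg 2: +63 min -> 14:37
Total travel: 433 minutes = 7h 13m
Arrival: 14:37

14:37


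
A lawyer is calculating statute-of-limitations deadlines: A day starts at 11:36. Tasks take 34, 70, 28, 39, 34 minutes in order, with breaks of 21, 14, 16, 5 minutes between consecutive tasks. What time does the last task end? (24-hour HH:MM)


Start: 11:36 = 696 min from midnight
  after task 1 (34 min): 12:10
  after break (21 min): 12:31
  after task 2 (70 min): 13:41
  after break (14 min): 13:55
  after task 3 (28 min): 14:23
  after break (16 min): 14:39
  after task 4 (39 min): 15:18
  after break (5 min): 15:23
  after task 5 (34 min): 15:57
Total elapsed: 261 minutes
End time: 15:57

15:57


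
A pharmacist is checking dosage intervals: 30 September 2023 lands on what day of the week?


Date: 2023-09-30
January 1, 2023 is a Sunday
Day of year: 273
Offset from Jan 1: 272 days
272 mod 7 = 6
Result: Saturday

Saturday


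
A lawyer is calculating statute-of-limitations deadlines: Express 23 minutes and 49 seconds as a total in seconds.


Minutes: 23
Seconds: 49
Convert minutes to seconds: 23 x 60 = 1380
Add remaining seconds: 1380 + 49 = 1429

1429


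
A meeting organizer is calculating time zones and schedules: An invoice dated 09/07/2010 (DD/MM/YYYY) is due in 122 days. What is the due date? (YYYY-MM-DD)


Start: 2010-07-09
Adding 122 days
Days remaining in July: 22
After July: 100 days still to add
August 2010: 31 days, 69 remaining
September 2010: 30 days, 39 remaining
October 2010: 31 days, 8 remaining
November 2010 has 30 days, need 8
Result: 2010-11-08

2010-11-08


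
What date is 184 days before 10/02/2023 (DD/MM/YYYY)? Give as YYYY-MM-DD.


Start: 2023-02-10
Subtracting 184 days
Days already passed in February: 10
After going back through February: 174 more days to subtract
January 2023: 31 days, 143 remaining
December 2022: 31 days, 112 remaining
November 2022: 30 days, 82 remaining
October 2022: 31 days, 51 remaining
Result: 2022-08-10

2022-08-10


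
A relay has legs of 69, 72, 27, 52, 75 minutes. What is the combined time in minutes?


Durations: 69, 72, 27, 52, 75
Running sum: 69
+ 72 = 141
+ 27 = 168
+ 52 = 220
+ 75 = 295
Total duration: 295 minutes
That is 4 hours and 55 minutes

295


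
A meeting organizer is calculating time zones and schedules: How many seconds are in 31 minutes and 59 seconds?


Minutes: 31
Extra seconds: 59
Seconds per minute: 60
Minutes to seconds: 31 x 60 = 1860
Total: 1860 + 59 = 1919

1919


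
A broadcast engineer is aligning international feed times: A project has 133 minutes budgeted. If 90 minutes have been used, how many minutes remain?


Total budget: 133 minutes
Time used: 90 minutes
Remaining: 133 - 90 = 43 minutes
Percent used: 67.7%
Percent remaining: 32.3%

43


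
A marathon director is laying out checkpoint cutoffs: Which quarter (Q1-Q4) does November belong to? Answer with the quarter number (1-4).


Month: November (month 11)
Q1: January-March (months 1-3)
Q2: April-June (months 4-6)
Q3: July-September (months 7-9)
Q4: October-December (months 10-12)
Month 11 falls in Q4

4


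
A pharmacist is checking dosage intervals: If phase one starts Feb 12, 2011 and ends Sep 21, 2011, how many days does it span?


Start date: 2011-02-12
End date: 2011-09-21
Feb 2011: +17 days
Mar 2011: +31 days
Apr 2011: +30 days
... (5 more months)
Total: 221 days

221


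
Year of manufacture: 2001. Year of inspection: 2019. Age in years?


Birth year: 2001
Current year: 2019
Age = current year - birth year
Age = 2019 - 2001 = 18

18


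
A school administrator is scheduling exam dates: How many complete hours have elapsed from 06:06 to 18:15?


Start: 06:06
End: 18:15
Hour difference: 18 - 6 = 12 hours
Minute difference: 15 - 6 = 9 minutes
Total minutes: 729
Complete hours: 729 / 60 = 12 (remainder 9)

12


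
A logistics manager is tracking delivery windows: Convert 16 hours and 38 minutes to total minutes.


Hours: 16
Minutes: 38
Convert hours to minutes: 16 x 60 = 960
Add remaining minutes: 960 + 38 = 998

998


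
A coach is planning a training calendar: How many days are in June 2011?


Month: June
Year: 2011
June is a 30-day month
Total: 30 days

30


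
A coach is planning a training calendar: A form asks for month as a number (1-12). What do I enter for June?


Calendar month order:
5. May
6. June <--
7. July
June is month number 6

6


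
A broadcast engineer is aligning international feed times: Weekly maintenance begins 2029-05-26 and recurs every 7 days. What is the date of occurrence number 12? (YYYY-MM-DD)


First occurrence: 2029-05-26 (occurrence 1)
Each occurrence is 7 days after the previous.
Occurrence 12 is 11 weeks after the first.
11 weeks = 77 days
2029-05-26 + 77 days = 2029-08-11

2029-08-11


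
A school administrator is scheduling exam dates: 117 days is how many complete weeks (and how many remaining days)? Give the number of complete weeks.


Total days: 117
Days per week: 7
Division: 117 / 7 = 16 remainder 5
Complete weeks: 16
Remaining days: 5

16


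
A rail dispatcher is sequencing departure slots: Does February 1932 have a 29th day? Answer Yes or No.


Year: 1932
Divisible by 4? 1932 / 4 = 483.0 -> Yes
Divisible by 100? 1932 / 100 = 19.32 -> No
Divisible by 4 but not 100, so it IS a leap year

Yes


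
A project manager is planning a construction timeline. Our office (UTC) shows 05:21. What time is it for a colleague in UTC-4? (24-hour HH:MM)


Local time: 05:21 at UTC (offset 0h)
Target zone: UTC-4 (offset -4h)
Difference: -4 - (0) = -4 hours
Calculation: 5 + (-4) = 1
Result: 01:21

01:21


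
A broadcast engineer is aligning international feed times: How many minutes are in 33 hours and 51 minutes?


Hours: 33
Extra minutes: 51
Minutes per hour: 60
Hours to minutes: 33 x 60 = 1980
Total: 1980 + 51 = 2031

2031


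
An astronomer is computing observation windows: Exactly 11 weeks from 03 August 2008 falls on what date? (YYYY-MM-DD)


Start: 2008-08-03
Weeks to add: 11
Convert to days: 11 x 7 = 77 days
Add 77 days to 2008-08-03
Result: 2008-10-19

2008-10-19


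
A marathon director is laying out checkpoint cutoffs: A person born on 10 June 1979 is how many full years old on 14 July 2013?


Birth: 1979-06-10
Reference: 2013-07-14
Year difference: 2013 - 1979 = 34
Has birthday (06-10) occurred by 07-14? Yes
Age in full years: 34

34


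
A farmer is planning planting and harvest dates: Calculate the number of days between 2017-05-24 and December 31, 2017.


Start: May 24, 2017
End: December 31, 2017
Days left in May: 7
June: 30
July: 31
August: 31
September: 30
... plus remaining months
Sum of remaining months: 214
Total: 7 + 214 = 221

221


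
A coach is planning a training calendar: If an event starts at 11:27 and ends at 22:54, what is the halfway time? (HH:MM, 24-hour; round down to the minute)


Start time: 11:27 = 687 minutes from midnight
End time: 22:54 = 1374 minutes from midnight
Sum: 687 + 1374 = 2061
Midpoint: 2061 / 2 = 1030 minutes
Convert: 1030 / 60 = 17 hours, 10 minutes
Result: 17:10

17:10


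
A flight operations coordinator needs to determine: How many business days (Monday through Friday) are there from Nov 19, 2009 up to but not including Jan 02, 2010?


Start: 2009-11-19 (Thursday)
End (exclusive): 2010-01-02 (Saturday)
Total calendar days: 44
Full weeks: 44 // 7 = 6 -> 30 weekdays
Remaining 2 days starting on Thursday:
  Thu(w), Fri(w) -> 2 weekdays
Total business days: 30 + 2 = 32

32


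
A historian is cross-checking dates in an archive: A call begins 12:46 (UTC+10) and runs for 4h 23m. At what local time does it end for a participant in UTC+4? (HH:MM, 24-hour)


Start: 12:46 in UTC+10
Step 1 - add duration:
  minutes: 46 + 23 = 69 (carry 1h)
  hours: 12 + 4 + 1 = 17
  end in UTC+10: 17:09
Step 2 - convert UTC+10 -> UTC+4:
  offset difference: 4 - (10) = -6 hours
  17 + (-6) = 11 -> mod 24 = 11
Result: 11:09 in UTC+4

11:09


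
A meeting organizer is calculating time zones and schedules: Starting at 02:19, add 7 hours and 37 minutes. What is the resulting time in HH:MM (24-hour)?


Start time: 02:19
Adding: 7 hours 37 minutes
Minutes: 19 + 37 = 56
Hours: 2 + 7 + 0 = 9
Result: 09:56

09:56


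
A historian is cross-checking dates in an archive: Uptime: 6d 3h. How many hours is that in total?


Days: 6
Extra hours: 3
Hours per day: 24
Days to hours: 6 x 24 = 144
Total: 144 + 3 = 147

147


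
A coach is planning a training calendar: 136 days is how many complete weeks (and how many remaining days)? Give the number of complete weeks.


Total days: 136
Days per week: 7
Division: 136 / 7 = 19 remainder 3
Complete weeks: 19
Remaining days: 3

19


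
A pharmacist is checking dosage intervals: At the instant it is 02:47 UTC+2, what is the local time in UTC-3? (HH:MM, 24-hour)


Local time: 02:47 at UTC+2 (offset 2h)
Target zone: UTC-3 (offset -3h)
Difference: -3 - (2) = -5 hours
Calculation: 2 + (-5) = -3
Wraparound: (-3) mod 24 = 21
Result: 21:47

21:47


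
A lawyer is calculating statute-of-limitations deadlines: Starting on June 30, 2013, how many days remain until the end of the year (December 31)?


Start: June 30, 2013
End: December 31, 2013
Days left in June: 0
July: 31
August: 31
September: 30
October: 31
... plus remaining months
Sum of remaining months: 184
Total: 0 + 184 = 184

184


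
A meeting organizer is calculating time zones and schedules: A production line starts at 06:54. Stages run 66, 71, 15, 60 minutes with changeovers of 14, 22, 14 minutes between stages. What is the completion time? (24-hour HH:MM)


Start: 06:54 = 414 min from midnight
  after task 1 (66 min): 08:00
  after break (14 min): 08:14
  after task 2 (71 min): 09:25
  after break (22 min): 09:47
  after task 3 (15 min): 10:02
  after break (14 min): 10:16
  after task 4 (60 min): 11:16
Total elapsed: 262 minutes
End time: 11:16

11:16


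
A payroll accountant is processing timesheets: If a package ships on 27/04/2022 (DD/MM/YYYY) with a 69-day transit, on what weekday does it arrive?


Start: 2022-04-27 (Wednesday)
Step 1 - find target date: add 69 days
  2022-04-27 + 69 days = 2022-07-05
Step 2 - day of week:
  69 mod 7 = 6
  Wednesday + 6 days -> Tuesday
Result: Tuesday (2022-07-05)

Tuesday


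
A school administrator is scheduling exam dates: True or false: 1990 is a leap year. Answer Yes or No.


Year: 1990
Divisible by 4? 1990 / 4 = 497.5 -> No
Not divisible by 4, so NOT a leap year

No


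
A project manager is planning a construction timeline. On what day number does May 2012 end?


Month: May
Year: 2012
May is a 31-day month
Total: 31 days

31


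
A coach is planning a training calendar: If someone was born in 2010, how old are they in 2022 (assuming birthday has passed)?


Birth year: 2010
Current year: 2022
Age = current year - birth year
Age = 2022 - 2010 = 12

12


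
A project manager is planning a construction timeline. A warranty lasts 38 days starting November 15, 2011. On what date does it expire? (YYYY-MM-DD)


Start: 2011-11-15
Adding 38 days
Days remaining in November: 15
After November: 23 days still to add
December 2011 has 31 days, need 23
Result: 2011-12-23

2011-12-23


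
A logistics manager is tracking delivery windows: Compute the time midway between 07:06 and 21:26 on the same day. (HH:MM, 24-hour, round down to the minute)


Start time: 07:06 = 426 minutes from midnight
End time: 21:26 = 1286 minutes from midnight
Sum: 426 + 1286 = 1712
Midpoint: 1712 / 2 = 856 minutes
Convert: 856 / 60 = 14 hours, 16 minutes
Result: 14:16

14:16


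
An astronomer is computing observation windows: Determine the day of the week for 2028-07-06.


Date: 2028-07-06
January 1, 2028 is a Saturday
Day of year: 188
Offset from Jan 1: 187 days
187 mod 7 = 5
Result: Thursday

Thursday


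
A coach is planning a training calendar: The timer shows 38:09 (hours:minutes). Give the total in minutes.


Hours: 38
Minutes: 9
Convert hours to minutes: 38 x 60 = 2280
Add remaining minutes: 2280 + 9 = 2289

2289


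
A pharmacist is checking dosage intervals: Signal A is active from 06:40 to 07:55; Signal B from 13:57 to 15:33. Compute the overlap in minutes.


Interval A: [400, 475] minutes from midnight
Interval B: [837, 933] minutes from midnight
Overlap start = max(400, 837) = 837
Overlap end = min(475, 933) = 475
End <= start, so the intervals do not overlap: 0 minutes

0


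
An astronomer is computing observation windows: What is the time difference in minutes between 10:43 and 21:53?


Start time: 10:43 = 643 minutes from midnight
End time: 21:53 = 1313 minutes from midnight
Difference: 1313 - 643 = 670 minutes
That is 11 hours and 10 minutes

670


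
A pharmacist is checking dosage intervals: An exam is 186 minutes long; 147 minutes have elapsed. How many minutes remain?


Total budget: 186 minutes
Time used: 147 minutes
Remaining: 186 - 147 = 39 minutes
Percent used: 79.0%
Percent remaining: 21.0%

39


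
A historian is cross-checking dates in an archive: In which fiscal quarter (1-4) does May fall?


Month: May (month 5)
Q1: January-March (months 1-3)
Q2: April-June (months 4-6)
Q3: July-September (months 7-9)
Q4: October-December (months 10-12)
Month 5 falls in Q2

2


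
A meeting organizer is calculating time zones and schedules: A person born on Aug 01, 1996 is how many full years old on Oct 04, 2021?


Birth: 1996-08-01
Reference: 2021-10-04
Year difference: 2021 - 1996 = 25
Has birthday (08-01) occurred by 10-04? Yes
Age in full years: 25

25


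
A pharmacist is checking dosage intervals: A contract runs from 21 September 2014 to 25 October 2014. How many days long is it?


Start date: 2014-09-21
End date: 2014-10-25
Sep 2014: +10 days
Oct 2014: +24 days
Total: 34 days

34


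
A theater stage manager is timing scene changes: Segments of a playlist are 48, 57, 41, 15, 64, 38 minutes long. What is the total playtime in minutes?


Durations: 48, 57, 41, 15, 64, 38
Running sum: 48
+ 57 = 105
+ 41 = 146
+ 15 = 161
+ 64 = 225
+ 38 = 263
Total duration: 263 minutes
That is 4 hours and 23 minutes

263


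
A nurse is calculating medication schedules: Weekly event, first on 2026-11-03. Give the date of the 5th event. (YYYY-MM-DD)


First occurrence: 2026-11-03 (occurrence 1)
Each occurrence is 7 days after the previous.
Occurrence 5 is 4 weeks after the first.
4 weeks = 28 days
2026-11-03 + 28 days = 2026-12-01

2026-12-01


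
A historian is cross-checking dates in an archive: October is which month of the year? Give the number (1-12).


Calendar month order:
9. September
10. October <--
11. November
October is month number 10

10


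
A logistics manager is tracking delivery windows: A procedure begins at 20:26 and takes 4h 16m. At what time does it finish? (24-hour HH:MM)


Start time: 20:26
Adding: 4 hours 16 minutes
Minutes: 26 + 16 = 42
Hours: 20 + 4 + 0 = 24
Hour wraparound: 24 mod 24 = 0
Result: 00:42

00:42


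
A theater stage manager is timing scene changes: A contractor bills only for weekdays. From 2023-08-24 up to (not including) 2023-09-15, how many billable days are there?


Start: 2023-08-24 (Thursday)
End (exclusive): 2023-09-15 (Friday)
Total calendar days: 22
Full weeks: 22 // 7 = 3 -> 15 weekdays
Remaining 1 days starting on Thursday:
  Thu(w) -> 1 weekdays
Total business days: 15 + 1 = 16

16


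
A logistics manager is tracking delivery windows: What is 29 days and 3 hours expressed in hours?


Days: 29
Extra hours: 3
Hours per day: 24
Days to hours: 29 x 24 = 696
Total: 696 + 3 = 699

699


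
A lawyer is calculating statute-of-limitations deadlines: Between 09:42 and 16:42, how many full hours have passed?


Start: 09:42
End: 16:42
Hour difference: 16 - 9 = 7 hours
Minute difference: 42 - 42 = 0 minutes
Total minutes: 420
Complete hours: 420 / 60 = 7 (remainder 0)

7


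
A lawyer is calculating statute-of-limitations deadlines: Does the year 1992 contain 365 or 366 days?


Year: 1992
Check leap year rules:
Divisible by 4? Yes
Divisible by 100? No
1992 is a leap year
Days: 366

366


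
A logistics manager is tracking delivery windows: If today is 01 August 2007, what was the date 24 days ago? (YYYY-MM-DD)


Start: 2007-08-01
Subtracting 24 days
Days already passed in August: 1
After going back through August: 23 more days to subtract
July 2007 has 31 days, need 23
Result: 2007-07-08

2007-07-08


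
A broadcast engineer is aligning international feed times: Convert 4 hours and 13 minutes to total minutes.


Hours: 4
Extra minutes: 13
Minutes per hour: 60
Hours to minutes: 4 x 60 = 240
Total: 240 + 13 = 253

253


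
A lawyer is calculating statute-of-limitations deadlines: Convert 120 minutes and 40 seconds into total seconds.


Minutes: 120
Seconds: 40
Convert minutes to seconds: 120 x 60 = 7200
Add remaining seconds: 7200 + 40 = 7240

7240


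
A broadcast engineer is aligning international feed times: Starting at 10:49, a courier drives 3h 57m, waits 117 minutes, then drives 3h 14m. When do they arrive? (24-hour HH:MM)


Depart: 10:49
Leg 1: +237 min -> 14:46
Layover: +117 min -> 16:43
Leg 2: +194 min -> 19:57
Total travel: 548 minutes = 9h 8m
Arrival: 19:57

19:57


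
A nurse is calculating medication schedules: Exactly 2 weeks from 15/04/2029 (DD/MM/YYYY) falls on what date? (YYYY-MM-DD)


Start: 2029-04-15
Weeks to add: 2
Convert to days: 2 x 7 = 14 days
Add 14 days to 2029-04-15
Result: 2029-04-29

2029-04-29


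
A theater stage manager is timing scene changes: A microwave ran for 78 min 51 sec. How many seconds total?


Minutes: 78
Extra seconds: 51
Seconds per minute: 60
Minutes to seconds: 78 x 60 = 4680
Total: 4680 + 51 = 4731

4731


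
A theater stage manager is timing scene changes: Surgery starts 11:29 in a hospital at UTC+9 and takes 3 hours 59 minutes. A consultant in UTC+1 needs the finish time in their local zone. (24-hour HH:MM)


Start: 11:29 in UTC+9
Step 1 - add duration:
  minutes: 29 + 59 = 88 (carry 1h)
  hours: 11 + 3 + 1 = 15
  end in UTC+9: 15:28
Step 2 - convert UTC+9 -> UTC+1:
  offset difference: 1 - (9) = -8 hours
  15 + (-8) = 7 -> mod 24 = 7
Result: 07:28 in UTC+1

07:28


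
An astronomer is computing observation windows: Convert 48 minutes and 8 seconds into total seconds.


Minutes: 48
Seconds: 8
Convert minutes to seconds: 48 x 60 = 2880
Add remaining seconds: 2880 + 8 = 2888

2888


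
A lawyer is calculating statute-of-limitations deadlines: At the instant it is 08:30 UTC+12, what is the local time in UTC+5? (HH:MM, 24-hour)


Local time: 08:30 at UTC+12 (offset 12h)
Target zone: UTC+5 (offset 5h)
Difference: 5 - (12) = -7 hours
Calculation: 8 + (-7) = 1
Result: 01:30

01:30


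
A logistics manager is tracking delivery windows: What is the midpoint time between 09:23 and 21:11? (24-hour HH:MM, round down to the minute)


Start time: 09:23 = 563 minutes from midnight
End time: 21:11 = 1271 minutes from midnight
Sum: 563 + 1271 = 1834
Midpoint: 1834 / 2 = 917 minutes
Convert: 917 / 60 = 15 hours, 17 minutes
Result: 15:17

15:17


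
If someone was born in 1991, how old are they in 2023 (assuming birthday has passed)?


Birth year: 1991
Current year: 2023
Age = current year - birth year
Age = 2023 - 1991 = 32

32


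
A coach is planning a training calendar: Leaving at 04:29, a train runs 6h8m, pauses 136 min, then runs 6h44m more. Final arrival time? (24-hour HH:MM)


Depart: 04:29
Leg 1: +368 min -> 10:37
Layover: +136 min -> 12:53
Leg 2: +404 min -> 19:37
Total travel: 908 minutes = 15h 8m
Arrival: 19:37

19:37


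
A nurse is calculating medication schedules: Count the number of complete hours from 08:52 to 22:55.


Start: 08:52
End: 22:55
Hour difference: 22 - 8 = 14 hours
Minute difference: 55 - 52 = 3 minutes
Total minutes: 843
Complete hours: 843 / 60 = 14 (remainder 3)

14


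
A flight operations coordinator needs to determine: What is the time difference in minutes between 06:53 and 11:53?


Start time: 06:53 = 413 minutes from midnight
End time: 11:53 = 713 minutes from midnight
Difference: 713 - 413 = 300 minutes
That is 5 hours and 0 minutes

300


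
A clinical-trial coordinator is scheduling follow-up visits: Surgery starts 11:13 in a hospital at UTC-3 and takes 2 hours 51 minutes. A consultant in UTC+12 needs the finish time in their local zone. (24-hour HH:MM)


Start: 11:13 in UTC-3
Step 1 - add duration:
  minutes: 13 + 51 = 64 (carry 1h)
  hours: 11 + 2 + 1 = 14
  end in UTC-3: 14:04
Step 2 - convert UTC-3 -> UTC+12:
  offset difference: 12 - (-3) = 15 hours
  14 + (15) = 29 -> mod 24 = 5
Result: 05:04 in UTC+12

05:04


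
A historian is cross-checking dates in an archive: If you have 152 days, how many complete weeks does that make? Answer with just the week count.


Total days: 152
Days per week: 7
Division: 152 / 7 = 21 remainder 5
Complete weeks: 21
Remaining days: 5

21


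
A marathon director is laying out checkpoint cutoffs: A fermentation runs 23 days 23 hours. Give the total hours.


Days: 23
Extra hours: 23
Hours per day: 24
Days to hours: 23 x 24 = 552
Total: 552 + 23 = 575

575


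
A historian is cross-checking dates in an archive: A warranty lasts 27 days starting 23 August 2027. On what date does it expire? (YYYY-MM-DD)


Start: 2027-08-23
Adding 27 days
Days remaining in August: 8
After August: 19 days still to add
September 2027 has 30 days, need 19
Result: 2027-09-19

2027-09-19


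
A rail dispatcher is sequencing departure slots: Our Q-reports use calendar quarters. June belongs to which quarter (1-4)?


Month: June (month 6)
Q1: January-March (months 1-3)
Q2: April-June (months 4-6)
Q3: July-September (months 7-9)
Q4: October-December (months 10-12)
Month 6 falls in Q2

2


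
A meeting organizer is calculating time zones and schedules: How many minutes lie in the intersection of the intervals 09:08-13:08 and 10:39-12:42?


Interval A: [548, 788] minutes from midnight
Interval B: [639, 762] minutes from midnight
Overlap start = max(548, 639) = 639
Overlap end = min(788, 762) = 762
Overlap = 762 - 639 = 123 minutes

123


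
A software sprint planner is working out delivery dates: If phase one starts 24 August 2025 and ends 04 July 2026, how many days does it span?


Start date: 2025-08-24
End date: 2026-07-04
Aug 2025: +8 days
Sep 2025: +30 days
Oct 2025: +31 days
... (9 more months)
Total: 314 days

314


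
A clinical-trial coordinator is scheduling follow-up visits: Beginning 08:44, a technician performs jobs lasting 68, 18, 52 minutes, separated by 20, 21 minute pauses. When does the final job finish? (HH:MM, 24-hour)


Start: 08:44 = 524 min from midnight
  after task 1 (68 min): 09:52
  after break (20 min): 10:12
  after task 2 (18 min): 10:30
  after break (21 min): 10:51
  after task 3 (52 min): 11:43
Total elapsed: 179 minutes
End time: 11:43

11:43


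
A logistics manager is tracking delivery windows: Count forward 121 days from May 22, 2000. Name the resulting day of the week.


Start: 2000-05-22 (Monday)
Step 1 - find target date: add 121 days
  2000-05-22 + 121 days = 2000-09-20
Step 2 - day of week:
  121 mod 7 = 2
  Monday + 2 days -> Wednesday
Result: Wednesday (2000-09-20)

Wednesday


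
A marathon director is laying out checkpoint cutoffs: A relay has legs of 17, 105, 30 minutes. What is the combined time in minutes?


Durations: 17, 105, 30
Running sum: 17
+ 105 = 122
+ 30 = 152
Total duration: 152 minutes
That is 2 hours and 32 minutes

152


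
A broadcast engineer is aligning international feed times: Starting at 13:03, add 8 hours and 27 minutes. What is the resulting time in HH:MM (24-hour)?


Start time: 13:03
Adding: 8 hours 27 minutes
Minutes: 3 + 27 = 30
Hours: 13 + 8 + 0 = 21
Result: 21:30

21:30


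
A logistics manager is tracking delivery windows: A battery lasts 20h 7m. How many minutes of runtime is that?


Hours: 20
Extra minutes: 7
Minutes per hour: 60
Hours to minutes: 20 x 60 = 1200
Total: 1200 + 7 = 1207

1207


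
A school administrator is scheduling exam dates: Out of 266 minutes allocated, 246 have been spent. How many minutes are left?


Total budget: 266 minutes
Time used: 246 minutes
Remaining: 266 - 246 = 20 minutes
Percent used: 92.5%
Percent remaining: 7.5%

20


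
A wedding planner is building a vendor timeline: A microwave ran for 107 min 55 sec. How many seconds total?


Minutes: 107
Extra seconds: 55
Seconds per minute: 60
Minutes to seconds: 107 x 60 = 6420
Total: 6420 + 55 = 6475

6475


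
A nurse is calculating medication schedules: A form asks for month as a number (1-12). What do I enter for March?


Calendar month order:
2. February
3. March <--
4. April
March is month number 3

3


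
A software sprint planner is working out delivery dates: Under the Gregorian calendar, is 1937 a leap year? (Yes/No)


Year: 1937
Divisible by 4? 1937 / 4 = 484.25 -> No
Not divisible by 4, so NOT a leap year

No


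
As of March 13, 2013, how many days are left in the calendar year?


Start: March 13, 2013
End: December 31, 2013
Days left in March: 18
April: 30
May: 31
June: 30
July: 31
... plus remaining months
Sum of remaining months: 275
Total: 18 + 275 = 293

293


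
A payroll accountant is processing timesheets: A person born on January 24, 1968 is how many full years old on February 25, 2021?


Birth: 1968-01-24
Reference: 2021-02-25
Year difference: 2021 - 1968 = 53
Has birthday (01-24) occurred by 02-25? Yes
Age in full years: 53

53


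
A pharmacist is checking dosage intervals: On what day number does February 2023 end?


Month: February
Year: 2023
2023 is not a leap year
February has 28 days
Total: 28 days

28


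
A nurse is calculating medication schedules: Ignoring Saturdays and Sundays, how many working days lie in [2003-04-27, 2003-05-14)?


Start: 2003-04-27 (Sunday)
End (exclusive): 2003-05-14 (Wednesday)
Total calendar days: 17
Full weeks: 17 // 7 = 2 -> 10 weekdays
Remaining 3 days starting on Sunday:
  Sun(-), Mon(w), Tue(w) -> 2 weekdays
Total business days: 10 + 2 = 12

12


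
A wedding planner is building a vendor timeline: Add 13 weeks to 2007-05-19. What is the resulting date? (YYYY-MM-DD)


Start: 2007-05-19
Weeks to add: 13
Convert to days: 13 x 7 = 91 days
Add 91 days to 2007-05-19
Result: 2007-08-18

2007-08-18


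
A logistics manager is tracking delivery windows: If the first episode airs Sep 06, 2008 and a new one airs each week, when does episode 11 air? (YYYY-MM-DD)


First occurrence: 2008-09-06 (occurrence 1)
Each occurrence is 7 days after the previous.
Occurrence 11 is 10 weeks after the first.
10 weeks = 70 days
2008-09-06 + 70 days = 2008-11-15

2008-11-15


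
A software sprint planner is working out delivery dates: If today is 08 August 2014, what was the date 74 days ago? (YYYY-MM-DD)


Start: 2014-08-08
Subtracting 74 days
Days already passed in August: 8
After going back through August: 66 more days to subtract
July 2014: 31 days, 35 remaining
June 2014: 30 days, 5 remaining
May 2014 has 31 days, need 5
Result: 2014-05-26

2014-05-26


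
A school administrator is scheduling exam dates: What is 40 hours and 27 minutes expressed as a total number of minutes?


Hours: 40
Minutes: 27
Convert hours to minutes: 40 x 60 = 2400
Add remaining minutes: 2400 + 27 = 2427

2427


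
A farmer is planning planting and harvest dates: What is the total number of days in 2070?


Year: 2070
Check leap year rules:
Divisible by 4? No
2070 is not a leap year
Days: 365

365


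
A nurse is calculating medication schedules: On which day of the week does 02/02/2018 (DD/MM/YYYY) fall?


Date: 2018-02-02
January 1, 2018 is a Monday
Day of year: 33
Offset from Jan 1: 32 days
32 mod 7 = 4
Result: Friday

Friday


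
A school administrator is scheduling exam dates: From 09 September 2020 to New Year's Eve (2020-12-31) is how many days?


Start: September 09, 2020
End: December 31, 2020
Days left in September: 21
October: 31
November: 30
December: 31
Sum of remaining months: 92
Total: 21 + 92 = 113

113


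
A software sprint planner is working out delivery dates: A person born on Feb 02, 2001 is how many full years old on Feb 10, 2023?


Birth: 2001-02-02
Reference: 2023-02-10
Year difference: 2023 - 2001 = 22
Has birthday (02-02) occurred by 02-10? Yes
Age in full years: 22

22


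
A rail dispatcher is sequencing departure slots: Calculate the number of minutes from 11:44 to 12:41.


Start time: 11:44 = 704 minutes from midnight
End time: 12:41 = 761 minutes from midnight
Difference: 761 - 704 = 57 minutes
That is 0 hours and 57 minutes

57


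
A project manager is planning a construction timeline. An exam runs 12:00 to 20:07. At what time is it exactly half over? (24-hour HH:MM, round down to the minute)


Start time: 12:00 = 720 minutes from midnight
End time: 20:07 = 1207 minutes from midnight
Sum: 720 + 1207 = 1927
Midpoint: 1927 / 2 = 963 minutes
Convert: 963 / 60 = 16 hours, 3 minutes
Result: 16:03

16:03


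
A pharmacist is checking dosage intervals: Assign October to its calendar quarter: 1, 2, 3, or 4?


Month: October (month 10)
Q1: January-March (months 1-3)
Q2: April-June (months 4-6)
Q3: July-September (months 7-9)
Q4: October-December (months 10-12)
Month 10 falls in Q4

4


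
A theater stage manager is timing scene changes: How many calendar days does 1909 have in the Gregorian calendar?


Year: 1909
Check leap year rules:
Divisible by 4? No
1909 is not a leap year
Days: 365

365


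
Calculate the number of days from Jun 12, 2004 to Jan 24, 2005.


Start date: 2004-06-12
End date: 2005-01-24
Jun 2004: +19 days
Jul 2004: +31 days
Aug 2004: +31 days
... (5 more months)
Total: 226 days

226


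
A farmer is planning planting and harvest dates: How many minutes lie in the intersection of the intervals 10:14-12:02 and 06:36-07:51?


Interval A: [614, 722] minutes from midnight
Interval B: [396, 471] minutes from midnight
Overlap start = max(614, 396) = 614
Overlap end = min(722, 471) = 471
End <= start, so the intervals do not overlap: 0 minutes

0


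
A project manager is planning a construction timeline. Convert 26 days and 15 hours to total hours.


Days: 26
Extra hours: 15
Hours per day: 24
Days to hours: 26 x 24 = 624
Total: 624 + 15 = 639

639


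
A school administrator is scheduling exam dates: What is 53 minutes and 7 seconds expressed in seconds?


Minutes: 53
Extra seconds: 7
Seconds per minute: 60
Minutes to seconds: 53 x 60 = 3180
Total: 3180 + 7 = 3187

3187


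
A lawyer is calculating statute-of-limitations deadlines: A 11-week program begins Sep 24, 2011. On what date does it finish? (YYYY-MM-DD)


Start: 2011-09-24
Weeks to add: 11
Convert to days: 11 x 7 = 77 days
Add 77 days to 2011-09-24
Result: 2011-12-10

2011-12-10


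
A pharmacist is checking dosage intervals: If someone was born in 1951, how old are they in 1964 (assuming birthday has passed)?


Birth year: 1951
Current year: 1964
Age = current year - birth year
Age = 1964 - 1951 = 13

13


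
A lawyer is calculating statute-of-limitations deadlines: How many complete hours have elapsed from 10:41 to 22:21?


Start: 10:41
End: 22:21
Hour difference: 22 - 10 = 12 hours
Minute difference: 21 - 41 = -20 minutes
Total minutes: 700
Complete hours: 700 / 60 = 11 (remainder 40)

11


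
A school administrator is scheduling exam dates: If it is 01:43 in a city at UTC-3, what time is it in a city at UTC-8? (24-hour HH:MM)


Local time: 01:43 at UTC-3 (offset -3h)
Target zone: UTC-8 (offset -8h)
Difference: -8 - (-3) = -5 hours
Calculation: 1 + (-5) = -4
Wraparound: (-4) mod 24 = 20
Result: 20:43

20:43


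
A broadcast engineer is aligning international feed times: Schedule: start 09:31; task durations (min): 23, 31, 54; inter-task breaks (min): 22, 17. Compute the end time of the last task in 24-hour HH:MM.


Start: 09:31 = 571 min from midnight
  after task 1 (23 min): 09:54
  after break (22 min): 10:16
  after task 2 (31 min): 10:47
  after break (17 min): 11:04
  after task 3 (54 min): 11:58
Total elapsed: 147 minutes
End time: 11:58

11:58


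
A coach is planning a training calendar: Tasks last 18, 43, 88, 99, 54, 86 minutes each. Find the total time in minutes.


Durations: 18, 43, 88, 99, 54, 86
Running sum: 18
+ 43 = 61
+ 88 = 149
+ 99 = 248
+ 54 = 302
+ 86 = 388
Total duration: 388 minutes
That is 6 hours and 28 minutes

388


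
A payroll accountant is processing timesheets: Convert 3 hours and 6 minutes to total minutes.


Hours: 3
Minutes: 6
Convert hours to minutes: 3 x 60 = 180
Add remaining minutes: 180 + 6 = 186

186


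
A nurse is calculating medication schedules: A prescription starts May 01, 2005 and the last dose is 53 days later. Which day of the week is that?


Start: 2005-05-01 (Sunday)
Step 1 - find target date: add 53 days
  2005-05-01 + 53 days = 2005-06-23
Step 2 - day of week:
  53 mod 7 = 4
  Sunday + 4 days -> Thursday
Result: Thursday (2005-06-23)

Thursday


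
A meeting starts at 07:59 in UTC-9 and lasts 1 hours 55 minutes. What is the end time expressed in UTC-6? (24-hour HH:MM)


Start: 07:59 in UTC-9
Step 1 - add duration:
  minutes: 59 + 55 = 114 (carry 1h)
  hours: 7 + 1 + 1 = 9
  end in UTC-9: 09:54
Step 2 - convert UTC-9 -> UTC-6:
  offset difference: -6 - (-9) = 3 hours
  9 + (3) = 12 -> mod 24 = 12
Result: 12:54 in UTC-6

12:54


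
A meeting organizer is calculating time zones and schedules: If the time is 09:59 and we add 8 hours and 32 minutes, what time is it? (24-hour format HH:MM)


Start time: 09:59
Adding: 8 hours 32 minutes
Minutes: 59 + 32 = 91
Minute overflow: 91 >= 60, so carry 1 hour, minutes = 31
Hours: 9 + 8 + 1 = 18
Result: 18:31

18:31


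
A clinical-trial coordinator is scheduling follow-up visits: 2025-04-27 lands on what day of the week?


Date: 2025-04-27
January 1, 2025 is a Wednesday
Day of year: 117
Offset from Jan 1: 116 days
116 mod 7 = 4
Result: Sunday

Sunday


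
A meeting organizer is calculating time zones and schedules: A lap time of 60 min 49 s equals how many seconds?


Minutes: 60
Seconds: 49
Convert minutes to seconds: 60 x 60 = 3600
Add remaining seconds: 3600 + 49 = 3649

3649


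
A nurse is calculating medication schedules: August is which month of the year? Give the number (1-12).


Calendar month order:
7. July
8. August <--
9. September
August is month number 8

8


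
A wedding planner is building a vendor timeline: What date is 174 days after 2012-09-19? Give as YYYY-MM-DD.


Start: 2012-09-19
Adding 174 days
Days remaining in September: 11
After September: 163 days still to add
October 2012: 31 days, 132 remaining
November 2012: 30 days, 102 remaining
December 2012: 31 days, 71 remaining
January 2013: 31 days, 40 remaining
Result: 2013-03-12

2013-03-12


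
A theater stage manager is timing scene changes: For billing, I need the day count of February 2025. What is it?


Month: February
Year: 2025
2025 is not a leap year
February has 28 days
Total: 28 days

28


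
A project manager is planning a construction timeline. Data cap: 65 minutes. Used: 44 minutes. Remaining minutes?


Total budget: 65 minutes
Time used: 44 minutes
Remaining: 65 - 44 = 21 minutes
Percent used: 67.7%
Percent remaining: 32.3%

21


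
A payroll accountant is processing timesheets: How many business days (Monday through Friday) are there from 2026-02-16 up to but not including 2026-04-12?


Start: 2026-02-16 (Monday)
End (exclusive): 2026-04-12 (Sunday)
Total calendar days: 55
Full weeks: 55 // 7 = 7 -> 35 weekdays
Remaining 6 days starting on Monday:
  Mon(w), Tue(w), Wed(w), Thu(w), Fri(w), Sat(-) -> 5 weekdays
Total business days: 35 + 5 = 40

40


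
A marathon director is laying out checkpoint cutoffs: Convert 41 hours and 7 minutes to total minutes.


Hours: 41
Extra minutes: 7
Minutes per hour: 60
Hours to minutes: 41 x 60 = 2460
Total: 2460 + 7 = 2467

2467


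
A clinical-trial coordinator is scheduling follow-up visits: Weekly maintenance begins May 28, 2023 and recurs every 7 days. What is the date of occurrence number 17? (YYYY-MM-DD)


First occurrence: 2023-05-28 (occurrence 1)
Each occurrence is 7 days after the previous.
Occurrence 17 is 16 weeks after the first.
16 weeks = 112 days
2023-05-28 + 112 days = 2023-09-17

2023-09-17


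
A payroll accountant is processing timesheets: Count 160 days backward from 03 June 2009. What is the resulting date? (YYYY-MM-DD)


Start: 2009-06-03
Subtracting 160 days
Days already passed in June: 3
After going back through June: 157 more days to subtract
May 2009: 31 days, 126 remaining
April 2009: 30 days, 96 remaining
March 2009: 31 days, 65 remaining
February 2009: 28 days, 37 remaining
Result: 2008-12-25

2008-12-25


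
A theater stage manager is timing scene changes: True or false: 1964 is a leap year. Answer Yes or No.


Year: 1964
Divisible by 4? 1964 / 4 = 491.0 -> Yes
Divisible by 100? 1964 / 100 = 19.64 -> No
Divisible by 4 but not 100, so it IS a leap year

Yes


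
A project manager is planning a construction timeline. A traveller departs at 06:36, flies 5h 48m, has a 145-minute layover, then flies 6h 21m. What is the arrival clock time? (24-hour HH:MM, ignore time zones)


Depart: 06:36
Leg 1: +348 min -> 12:24
Layover: +145 min -> 14:49
Leg 2: +381 min -> 21:10
Total travel: 874 minutes = 14h 34m
Arrival: 21:10

21:10


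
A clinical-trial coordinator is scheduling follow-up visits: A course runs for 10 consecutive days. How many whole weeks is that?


Total days: 10
Days per week: 7
Division: 10 / 7 = 1 remainder 3
Complete weeks: 1
Remaining days: 3

1


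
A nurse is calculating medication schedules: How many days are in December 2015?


Month: December
Year: 2015
December is a 31-day month
Total: 31 days

31


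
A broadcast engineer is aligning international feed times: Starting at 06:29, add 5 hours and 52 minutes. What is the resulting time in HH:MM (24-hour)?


Start time: 06:29
Adding: 5 hours 52 minutes
Minutes: 29 + 52 = 81
Minute overflow: 81 >= 60, so carry 1 hour, minutes = 21
Hours: 6 + 5 + 1 = 12
Result: 12:21

12:21


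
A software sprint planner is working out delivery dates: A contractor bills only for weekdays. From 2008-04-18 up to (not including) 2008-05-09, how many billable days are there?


Start: 2008-04-18 (Friday)
End (exclusive): 2008-05-09 (Friday)
Total calendar days: 21
Full weeks: 21 // 7 = 3 -> 15 weekdays
Remaining 0 days starting on Friday:
Total business days: 15 + 0 = 15

15
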